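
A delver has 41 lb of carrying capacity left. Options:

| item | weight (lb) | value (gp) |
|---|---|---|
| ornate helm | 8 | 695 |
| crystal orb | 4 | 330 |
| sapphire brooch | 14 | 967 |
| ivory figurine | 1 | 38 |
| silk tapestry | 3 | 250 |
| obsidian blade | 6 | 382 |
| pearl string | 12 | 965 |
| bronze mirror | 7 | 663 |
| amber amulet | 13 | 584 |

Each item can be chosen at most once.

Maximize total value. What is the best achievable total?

Ranking by ratio (value/lb): bronze mirror 94.71, ornate helm 86.88, silk tapestry 83.33, crystal orb 82.50.
Best packing: ornate helm + crystal orb + ivory figurine + silk tapestry + obsidian blade + pearl string + bronze mirror — 41 lb, 3323 total.
Runner-up ornate helm + sapphire brooch + pearl string + bronze mirror tops out at 3290.

3323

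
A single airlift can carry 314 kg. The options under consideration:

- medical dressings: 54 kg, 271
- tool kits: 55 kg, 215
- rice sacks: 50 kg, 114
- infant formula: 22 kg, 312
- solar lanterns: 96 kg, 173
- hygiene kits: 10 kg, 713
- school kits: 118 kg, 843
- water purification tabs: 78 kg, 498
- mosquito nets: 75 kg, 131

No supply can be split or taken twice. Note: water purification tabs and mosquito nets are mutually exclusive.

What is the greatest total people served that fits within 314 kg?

2637

Medical dressings + infant formula + hygiene kits + school kits + water purification tabs uses 282 of the 314 kg and totals 2637.
Next best is tool kits + infant formula + hygiene kits + school kits + water purification tabs at 2581 (283 kg) — short by 56.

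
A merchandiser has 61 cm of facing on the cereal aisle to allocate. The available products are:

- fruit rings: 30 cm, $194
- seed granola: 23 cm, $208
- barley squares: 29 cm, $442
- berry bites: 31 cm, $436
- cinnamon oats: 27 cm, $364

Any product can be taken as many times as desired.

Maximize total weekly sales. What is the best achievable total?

Best packing: 2×barley squares — 58 cm, 884 total.

884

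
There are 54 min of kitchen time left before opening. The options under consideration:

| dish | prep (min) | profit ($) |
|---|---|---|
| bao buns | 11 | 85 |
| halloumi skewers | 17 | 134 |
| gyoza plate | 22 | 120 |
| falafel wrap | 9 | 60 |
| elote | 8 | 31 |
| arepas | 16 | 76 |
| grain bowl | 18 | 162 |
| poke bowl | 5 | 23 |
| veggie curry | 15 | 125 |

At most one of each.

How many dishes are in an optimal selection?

The maximum profit within 54 min is 432.
bao buns + falafel wrap + grain bowl + veggie curry hits 432 at 53 min.
Every optimal selection uses 4 dishes.

4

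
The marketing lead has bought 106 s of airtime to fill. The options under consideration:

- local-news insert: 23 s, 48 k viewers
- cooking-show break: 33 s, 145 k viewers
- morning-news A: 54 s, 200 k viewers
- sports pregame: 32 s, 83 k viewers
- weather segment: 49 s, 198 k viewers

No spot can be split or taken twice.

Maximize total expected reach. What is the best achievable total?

398

By expected reach per s: cooking-show break 4.39, weather segment 4.04, morning-news A 3.70, sports pregame 2.59 lead.
The ratio heuristic lands on local-news insert + cooking-show break + weather segment (391) but leaves 1 s idle.
The 56 s tied up in local-news insert and cooking-show break is better spent on morning-news A — total rises to 398 (103 s).
Next best is local-news insert + cooking-show break + weather segment at 391 (105 s) — short by 7.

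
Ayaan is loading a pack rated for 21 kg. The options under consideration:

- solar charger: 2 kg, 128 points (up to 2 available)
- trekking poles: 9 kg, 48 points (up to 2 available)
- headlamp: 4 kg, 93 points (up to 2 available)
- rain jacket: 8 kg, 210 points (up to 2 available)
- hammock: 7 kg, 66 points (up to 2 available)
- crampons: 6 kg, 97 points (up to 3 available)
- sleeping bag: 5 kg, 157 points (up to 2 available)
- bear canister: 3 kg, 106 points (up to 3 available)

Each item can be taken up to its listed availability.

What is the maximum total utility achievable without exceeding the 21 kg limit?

Filling by ratio: 2×solar charger + sleeping bag + 3×bear canister for 731, with 3 kg left unused.
The 5 kg tied up in sleeping bag is better spent on rain jacket — total rises to 784 (21 kg).
Every other selection either busts 21 kg or exceeds an availability limit or fails to beat 784.

784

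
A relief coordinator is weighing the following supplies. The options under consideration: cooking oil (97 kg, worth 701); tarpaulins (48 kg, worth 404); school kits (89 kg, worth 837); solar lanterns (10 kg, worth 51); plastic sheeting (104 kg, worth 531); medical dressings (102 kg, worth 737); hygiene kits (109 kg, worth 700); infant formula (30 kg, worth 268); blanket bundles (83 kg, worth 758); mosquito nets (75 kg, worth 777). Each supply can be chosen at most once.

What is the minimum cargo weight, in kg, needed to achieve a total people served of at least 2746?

295

Minimise kg subject to total people served ≥ 2746.
tarpaulins + school kits + blanket bundles + mosquito nets: 2776 people served at 295 kg.
Below 295 kg the best achievable stays under 2746.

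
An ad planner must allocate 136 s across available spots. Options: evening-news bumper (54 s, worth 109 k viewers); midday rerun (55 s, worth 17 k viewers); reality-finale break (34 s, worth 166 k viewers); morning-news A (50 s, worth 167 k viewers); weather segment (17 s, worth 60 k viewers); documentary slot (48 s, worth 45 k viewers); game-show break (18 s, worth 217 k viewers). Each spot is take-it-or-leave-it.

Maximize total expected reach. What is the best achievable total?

Best packing: reality-finale break + morning-news A + weather segment + game-show break — 119 s, 610 total.
Runner-up evening-news bumper + reality-finale break + weather segment + game-show break tops out at 552.

610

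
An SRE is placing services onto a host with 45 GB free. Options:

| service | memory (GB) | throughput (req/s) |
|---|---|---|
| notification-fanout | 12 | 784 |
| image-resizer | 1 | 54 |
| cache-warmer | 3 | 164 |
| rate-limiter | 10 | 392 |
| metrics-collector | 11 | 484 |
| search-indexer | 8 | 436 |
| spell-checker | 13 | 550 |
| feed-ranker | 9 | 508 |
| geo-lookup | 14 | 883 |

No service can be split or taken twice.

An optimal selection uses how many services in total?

The maximum throughput within 45 GB is 2665.
notification-fanout + image-resizer + search-indexer + feed-ranker + geo-lookup hits 2665 at 44 GB.
All optima have 5 services.

5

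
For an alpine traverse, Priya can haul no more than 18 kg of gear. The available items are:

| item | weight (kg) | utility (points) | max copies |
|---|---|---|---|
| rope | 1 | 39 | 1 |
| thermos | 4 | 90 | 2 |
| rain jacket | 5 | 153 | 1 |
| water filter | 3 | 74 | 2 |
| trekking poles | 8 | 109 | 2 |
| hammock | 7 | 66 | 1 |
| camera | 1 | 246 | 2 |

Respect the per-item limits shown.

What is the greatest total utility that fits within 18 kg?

922

Taking rope + thermos + rain jacket + 2×water filter + 2×camera: 18 kg used, 922 in utility.
Every other selection either busts 18 kg or exceeds an availability limit or fails to beat 922.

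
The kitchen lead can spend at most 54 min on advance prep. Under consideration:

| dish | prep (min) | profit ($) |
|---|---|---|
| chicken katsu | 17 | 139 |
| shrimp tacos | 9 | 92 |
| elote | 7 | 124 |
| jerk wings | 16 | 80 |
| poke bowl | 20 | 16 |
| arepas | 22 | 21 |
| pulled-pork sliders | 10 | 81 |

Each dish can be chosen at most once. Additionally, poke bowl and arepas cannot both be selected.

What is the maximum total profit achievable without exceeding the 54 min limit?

Taking chicken katsu + shrimp tacos + elote + pulled-pork sliders: 43 min used, 436 in profit.
Runner-up chicken katsu + shrimp tacos + elote + jerk wings tops out at 435.

436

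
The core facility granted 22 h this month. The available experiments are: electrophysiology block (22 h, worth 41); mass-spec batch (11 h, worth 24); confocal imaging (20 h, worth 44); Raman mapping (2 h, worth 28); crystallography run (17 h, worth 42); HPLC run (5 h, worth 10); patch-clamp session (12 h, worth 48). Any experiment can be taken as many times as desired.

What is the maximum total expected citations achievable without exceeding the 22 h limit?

Best packing: 11×Raman mapping — 22 h, 308 total.

308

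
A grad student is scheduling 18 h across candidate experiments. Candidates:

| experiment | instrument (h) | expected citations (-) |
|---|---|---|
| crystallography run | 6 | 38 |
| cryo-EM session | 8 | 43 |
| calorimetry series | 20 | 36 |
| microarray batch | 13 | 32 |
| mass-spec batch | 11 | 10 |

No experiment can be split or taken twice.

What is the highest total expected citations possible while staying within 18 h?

The ratio ordering already packs tightly: crystallography run + cryo-EM session, 14 h, 81.

81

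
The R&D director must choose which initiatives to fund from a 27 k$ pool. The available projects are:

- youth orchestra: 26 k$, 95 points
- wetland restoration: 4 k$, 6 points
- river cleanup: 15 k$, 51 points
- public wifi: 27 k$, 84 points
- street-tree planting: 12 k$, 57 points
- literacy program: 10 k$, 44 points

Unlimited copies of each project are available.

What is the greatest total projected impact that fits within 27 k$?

114

The ratio ordering already packs tightly: 2×street-tree planting, 24 k$, 114.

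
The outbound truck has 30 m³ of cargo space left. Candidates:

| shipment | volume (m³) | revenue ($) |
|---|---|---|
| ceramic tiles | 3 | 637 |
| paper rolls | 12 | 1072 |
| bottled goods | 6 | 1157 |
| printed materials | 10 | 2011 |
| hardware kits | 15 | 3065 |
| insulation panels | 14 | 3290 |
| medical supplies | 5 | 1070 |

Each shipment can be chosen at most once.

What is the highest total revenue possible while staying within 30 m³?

6458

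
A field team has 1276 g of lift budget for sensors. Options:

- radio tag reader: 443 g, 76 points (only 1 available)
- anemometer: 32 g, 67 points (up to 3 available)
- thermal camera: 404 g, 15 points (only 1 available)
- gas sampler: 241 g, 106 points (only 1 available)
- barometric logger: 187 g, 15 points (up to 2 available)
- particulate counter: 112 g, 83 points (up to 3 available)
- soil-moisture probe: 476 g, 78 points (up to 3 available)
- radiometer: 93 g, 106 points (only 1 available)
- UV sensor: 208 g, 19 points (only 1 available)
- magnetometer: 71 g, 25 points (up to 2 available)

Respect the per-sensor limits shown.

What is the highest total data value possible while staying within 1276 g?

740

Greedy by ratio would take 3×anemometer + gas sampler + 3×particulate counter + radiometer + UV sensor + 2×magnetometer: 1116 g used, total 731.
The 350 g tied up in UV sensor and 2×magnetometer is better spent on soil-moisture probe — total rises to 740 (1242 g).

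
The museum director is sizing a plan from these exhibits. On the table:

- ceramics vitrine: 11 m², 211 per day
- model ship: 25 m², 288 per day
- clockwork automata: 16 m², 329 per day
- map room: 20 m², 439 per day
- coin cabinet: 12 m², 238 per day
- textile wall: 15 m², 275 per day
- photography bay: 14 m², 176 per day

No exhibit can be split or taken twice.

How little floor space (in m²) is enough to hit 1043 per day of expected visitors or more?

51

Look for the lowest-floor combination reaching 1043.
clockwork automata + map room + textile wall: 1043 expected visitors at 51 m².
No combination under 51 m² hits 1043.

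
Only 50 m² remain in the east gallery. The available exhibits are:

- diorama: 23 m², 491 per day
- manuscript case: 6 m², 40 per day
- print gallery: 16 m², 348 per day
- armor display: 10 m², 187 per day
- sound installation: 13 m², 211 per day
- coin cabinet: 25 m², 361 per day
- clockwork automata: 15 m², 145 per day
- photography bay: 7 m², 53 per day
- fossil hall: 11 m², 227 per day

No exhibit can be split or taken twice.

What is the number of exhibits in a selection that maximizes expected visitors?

3

Optimal total is 1066.
diorama + print gallery + fossil hall hits 1066 at 50 m².
All optima have 3 exhibits.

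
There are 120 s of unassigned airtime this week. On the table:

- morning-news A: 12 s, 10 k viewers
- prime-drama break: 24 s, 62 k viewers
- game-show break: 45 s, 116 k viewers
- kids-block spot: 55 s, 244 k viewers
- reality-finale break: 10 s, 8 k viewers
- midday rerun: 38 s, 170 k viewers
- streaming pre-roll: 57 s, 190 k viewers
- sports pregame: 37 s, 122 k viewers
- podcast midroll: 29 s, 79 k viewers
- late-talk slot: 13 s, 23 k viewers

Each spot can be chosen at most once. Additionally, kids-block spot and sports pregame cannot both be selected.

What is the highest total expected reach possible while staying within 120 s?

By expected reach per s: midday rerun 4.47, kids-block spot 4.44, streaming pre-roll 3.33, sports pregame 3.30 lead.
Prime-drama break + kids-block spot + midday rerun uses 117 of the 120 s and totals 476.
That's the maximum — no feasible swap from here does better than 476.

476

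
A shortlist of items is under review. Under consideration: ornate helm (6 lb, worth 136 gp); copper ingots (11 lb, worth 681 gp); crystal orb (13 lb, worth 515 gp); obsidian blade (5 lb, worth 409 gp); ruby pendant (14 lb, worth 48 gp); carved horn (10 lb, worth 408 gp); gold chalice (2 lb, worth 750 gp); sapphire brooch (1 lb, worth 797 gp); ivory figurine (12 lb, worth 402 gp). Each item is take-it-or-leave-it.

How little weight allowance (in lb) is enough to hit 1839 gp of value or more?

8

Look for the lowest-weight combination reaching 1839.
obsidian blade + gold chalice + sapphire brooch: 1956 value at 8 lb.
Below 8 lb the best achievable stays under 1839.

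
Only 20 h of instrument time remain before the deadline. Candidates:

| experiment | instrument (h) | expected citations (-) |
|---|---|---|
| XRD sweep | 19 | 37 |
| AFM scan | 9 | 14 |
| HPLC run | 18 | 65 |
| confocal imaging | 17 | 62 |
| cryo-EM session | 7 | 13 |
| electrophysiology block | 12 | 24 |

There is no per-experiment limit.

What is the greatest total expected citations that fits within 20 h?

65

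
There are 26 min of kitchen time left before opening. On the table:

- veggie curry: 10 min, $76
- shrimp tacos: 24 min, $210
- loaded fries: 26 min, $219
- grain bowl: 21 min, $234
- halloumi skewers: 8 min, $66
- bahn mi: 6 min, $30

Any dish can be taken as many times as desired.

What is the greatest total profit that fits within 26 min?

Best packing: grain bowl — 21 min, 234 total.
The spare 5 min is too small for any remaining dish, and no exchange beats 234.

234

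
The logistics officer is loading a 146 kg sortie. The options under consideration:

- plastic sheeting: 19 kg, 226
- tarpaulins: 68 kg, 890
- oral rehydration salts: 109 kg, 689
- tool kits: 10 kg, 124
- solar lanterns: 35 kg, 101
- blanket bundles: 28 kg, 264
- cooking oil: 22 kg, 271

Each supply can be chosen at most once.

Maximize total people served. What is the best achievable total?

1651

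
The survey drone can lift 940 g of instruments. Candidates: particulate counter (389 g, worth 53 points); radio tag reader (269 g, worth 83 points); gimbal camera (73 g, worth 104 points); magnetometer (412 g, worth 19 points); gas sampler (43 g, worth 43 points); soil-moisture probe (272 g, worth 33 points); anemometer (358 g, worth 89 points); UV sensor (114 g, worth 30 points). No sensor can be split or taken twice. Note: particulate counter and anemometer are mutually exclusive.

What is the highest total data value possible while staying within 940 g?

349

Ranking by ratio (data value/g): gimbal camera 1.42, gas sampler 1.00, radio tag reader 0.31, UV sensor 0.26.
Best packing: radio tag reader + gimbal camera + gas sampler + anemometer + UV sensor — 857 g, 349 total.
Next best is radio tag reader + gimbal camera + gas sampler + anemometer at 319 (743 g) — short by 30.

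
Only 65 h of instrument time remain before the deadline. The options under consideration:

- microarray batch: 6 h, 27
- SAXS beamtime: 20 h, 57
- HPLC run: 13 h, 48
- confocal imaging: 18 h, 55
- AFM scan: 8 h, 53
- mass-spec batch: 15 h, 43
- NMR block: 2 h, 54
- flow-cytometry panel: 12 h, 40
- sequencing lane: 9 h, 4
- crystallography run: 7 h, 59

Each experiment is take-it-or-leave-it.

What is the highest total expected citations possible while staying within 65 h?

324

Ranking by ratio (expected citations/h): NMR block 27.00, crystallography run 8.43, AFM scan 6.62.
Taking microarray batch + HPLC run + AFM scan + mass-spec batch + NMR block + flow-cytometry panel + crystallography run: 63 h used, 324 in expected citations.
Runner-up SAXS beamtime + HPLC run + AFM scan + mass-spec batch + NMR block + crystallography run tops out at 314.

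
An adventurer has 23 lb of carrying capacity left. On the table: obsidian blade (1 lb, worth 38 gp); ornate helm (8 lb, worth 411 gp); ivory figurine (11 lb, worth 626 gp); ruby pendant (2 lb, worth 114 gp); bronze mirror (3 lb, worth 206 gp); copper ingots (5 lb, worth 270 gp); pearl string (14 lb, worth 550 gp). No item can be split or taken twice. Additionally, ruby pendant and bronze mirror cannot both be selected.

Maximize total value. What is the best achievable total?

1281

Best packing: obsidian blade + ornate helm + ivory figurine + bronze mirror — 23 lb, 1281 total.
Runner-up ornate helm + ivory figurine + bronze mirror tops out at 1243.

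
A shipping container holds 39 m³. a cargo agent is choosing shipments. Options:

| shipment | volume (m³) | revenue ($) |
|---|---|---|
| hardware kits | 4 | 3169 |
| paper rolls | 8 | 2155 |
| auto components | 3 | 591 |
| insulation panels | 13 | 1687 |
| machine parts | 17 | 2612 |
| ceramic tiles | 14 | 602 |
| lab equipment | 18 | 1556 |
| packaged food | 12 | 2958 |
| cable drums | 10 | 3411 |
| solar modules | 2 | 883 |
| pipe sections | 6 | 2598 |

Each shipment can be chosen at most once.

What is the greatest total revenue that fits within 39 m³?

Filling by ratio: hardware kits + paper rolls + auto components + cable drums + solar modules + pipe sections for 12807, with 6 m³ left unused.
The 8 m³ tied up in paper rolls is better spent on packaged food — total rises to 13610 (37 m³).
That's the maximum — no swap from here does better than 13610.

13610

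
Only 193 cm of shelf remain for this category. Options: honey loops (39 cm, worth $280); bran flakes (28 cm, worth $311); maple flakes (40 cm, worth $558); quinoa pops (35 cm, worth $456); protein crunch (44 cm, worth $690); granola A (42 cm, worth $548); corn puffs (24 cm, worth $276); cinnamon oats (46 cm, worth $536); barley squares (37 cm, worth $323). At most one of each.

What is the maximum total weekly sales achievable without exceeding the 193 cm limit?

2563

Taking the top-ratio products first gives maple flakes + quinoa pops + protein crunch + granola A + corn puffs for 2528 (185 cm).
Replace corn puffs with bran flakes: the trade gains 35 net, giving 2563 at 189 cm.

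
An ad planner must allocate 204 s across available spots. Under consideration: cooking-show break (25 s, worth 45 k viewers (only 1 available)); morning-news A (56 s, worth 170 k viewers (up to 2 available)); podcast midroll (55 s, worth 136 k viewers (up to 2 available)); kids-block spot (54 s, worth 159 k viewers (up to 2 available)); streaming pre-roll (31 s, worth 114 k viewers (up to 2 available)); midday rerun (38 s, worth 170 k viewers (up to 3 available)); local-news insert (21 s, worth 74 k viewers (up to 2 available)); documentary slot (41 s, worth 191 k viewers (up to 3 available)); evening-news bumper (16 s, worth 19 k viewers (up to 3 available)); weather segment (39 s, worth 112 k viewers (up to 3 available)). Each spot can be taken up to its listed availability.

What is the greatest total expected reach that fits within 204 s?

913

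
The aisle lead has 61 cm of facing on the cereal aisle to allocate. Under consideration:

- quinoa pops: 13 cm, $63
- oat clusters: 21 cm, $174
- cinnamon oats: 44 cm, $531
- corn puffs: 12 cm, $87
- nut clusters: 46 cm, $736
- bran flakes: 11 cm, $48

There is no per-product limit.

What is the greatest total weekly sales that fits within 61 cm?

823

By weekly sales per cm: nut clusters 16.00, cinnamon oats 12.07, oat clusters 8.29 lead.
Best packing: corn puffs + nut clusters — 58 cm, 823 total.
Nothing else within 61 cm beats 823.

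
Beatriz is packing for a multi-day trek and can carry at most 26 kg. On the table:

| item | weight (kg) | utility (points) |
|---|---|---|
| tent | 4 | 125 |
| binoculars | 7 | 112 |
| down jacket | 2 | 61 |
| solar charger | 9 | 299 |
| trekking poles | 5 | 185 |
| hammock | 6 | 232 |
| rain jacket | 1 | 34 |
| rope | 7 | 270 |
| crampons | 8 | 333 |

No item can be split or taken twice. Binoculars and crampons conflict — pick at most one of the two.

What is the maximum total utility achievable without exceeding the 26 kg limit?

The ratio ordering already packs tightly: trekking poles + hammock + rope + crampons, 26 kg, 1020.
Next best is tent + hammock + rain jacket + rope + crampons at 994 (26 kg) — short by 26.

1020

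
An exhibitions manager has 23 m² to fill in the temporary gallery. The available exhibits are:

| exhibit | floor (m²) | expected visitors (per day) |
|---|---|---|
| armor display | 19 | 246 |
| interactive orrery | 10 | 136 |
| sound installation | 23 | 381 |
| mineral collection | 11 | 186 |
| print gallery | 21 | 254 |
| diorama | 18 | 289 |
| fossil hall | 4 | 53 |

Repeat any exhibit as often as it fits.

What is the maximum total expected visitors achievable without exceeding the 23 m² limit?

381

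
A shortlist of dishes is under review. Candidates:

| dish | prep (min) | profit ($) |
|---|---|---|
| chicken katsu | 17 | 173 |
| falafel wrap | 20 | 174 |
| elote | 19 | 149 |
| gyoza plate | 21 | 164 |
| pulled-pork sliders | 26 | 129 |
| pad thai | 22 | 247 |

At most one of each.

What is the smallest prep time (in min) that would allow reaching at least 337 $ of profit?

Need the lightest bundle worth ≥ 337.
chicken katsu + falafel wrap: 347 profit at 37 min.
Any bundle with less than 37 min falls short of 337.

37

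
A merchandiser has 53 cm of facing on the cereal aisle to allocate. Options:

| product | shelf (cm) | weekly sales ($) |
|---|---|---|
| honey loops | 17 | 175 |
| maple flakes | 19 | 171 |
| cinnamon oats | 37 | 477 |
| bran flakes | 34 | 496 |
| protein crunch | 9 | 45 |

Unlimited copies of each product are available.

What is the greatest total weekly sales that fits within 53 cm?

The ratio ordering already packs tightly: honey loops + bran flakes, 51 cm, 671.
That's the maximum — no swap from here does better than 671.

671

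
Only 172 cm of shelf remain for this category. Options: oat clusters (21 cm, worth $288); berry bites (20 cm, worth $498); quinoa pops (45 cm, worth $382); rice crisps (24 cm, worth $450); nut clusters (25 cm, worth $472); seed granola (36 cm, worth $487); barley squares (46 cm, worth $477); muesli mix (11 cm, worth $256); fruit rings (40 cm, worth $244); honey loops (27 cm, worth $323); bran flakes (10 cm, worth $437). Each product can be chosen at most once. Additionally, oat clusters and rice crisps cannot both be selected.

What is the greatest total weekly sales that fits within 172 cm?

3077

Taking berry bites + rice crisps + nut clusters + seed granola + barley squares + muesli mix + bran flakes: 172 cm used, 3077 in weekly sales.
Every other selection either busts 172 cm or breaks a pairing rule or fails to beat 3077.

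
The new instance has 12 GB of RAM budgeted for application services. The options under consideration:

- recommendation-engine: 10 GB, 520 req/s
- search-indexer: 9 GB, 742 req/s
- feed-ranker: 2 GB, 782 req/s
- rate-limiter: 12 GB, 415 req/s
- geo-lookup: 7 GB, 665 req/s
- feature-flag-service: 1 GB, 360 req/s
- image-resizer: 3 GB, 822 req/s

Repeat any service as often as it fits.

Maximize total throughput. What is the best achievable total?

4692

Best packing: 6×feed-ranker — 12 GB, 4692 total.
That's the maximum — no swap from here does better than 4692.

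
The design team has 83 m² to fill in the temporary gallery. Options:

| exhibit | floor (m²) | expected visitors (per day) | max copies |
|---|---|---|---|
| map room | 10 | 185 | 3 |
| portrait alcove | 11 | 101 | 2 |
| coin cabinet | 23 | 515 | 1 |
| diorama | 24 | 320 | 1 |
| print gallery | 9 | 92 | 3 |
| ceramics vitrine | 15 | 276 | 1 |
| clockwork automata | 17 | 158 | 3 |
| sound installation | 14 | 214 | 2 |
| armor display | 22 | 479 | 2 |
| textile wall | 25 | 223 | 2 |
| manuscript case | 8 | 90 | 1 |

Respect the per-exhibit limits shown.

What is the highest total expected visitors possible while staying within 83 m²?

1749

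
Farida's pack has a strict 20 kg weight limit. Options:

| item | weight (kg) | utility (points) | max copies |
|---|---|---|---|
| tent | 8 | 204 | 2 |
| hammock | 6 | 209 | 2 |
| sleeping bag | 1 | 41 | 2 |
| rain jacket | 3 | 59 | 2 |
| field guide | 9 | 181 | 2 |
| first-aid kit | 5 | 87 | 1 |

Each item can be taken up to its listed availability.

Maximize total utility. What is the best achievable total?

622

Taking the top-ratio items first gives 2×hammock + 2×sleeping bag + 2×rain jacket for 618 (20 kg).
The 8 kg tied up in 2×sleeping bag and 2×rain jacket is better spent on tent — total rises to 622 (20 kg).
Every other selection either busts 20 kg or exceeds an availability limit or fails to beat 622.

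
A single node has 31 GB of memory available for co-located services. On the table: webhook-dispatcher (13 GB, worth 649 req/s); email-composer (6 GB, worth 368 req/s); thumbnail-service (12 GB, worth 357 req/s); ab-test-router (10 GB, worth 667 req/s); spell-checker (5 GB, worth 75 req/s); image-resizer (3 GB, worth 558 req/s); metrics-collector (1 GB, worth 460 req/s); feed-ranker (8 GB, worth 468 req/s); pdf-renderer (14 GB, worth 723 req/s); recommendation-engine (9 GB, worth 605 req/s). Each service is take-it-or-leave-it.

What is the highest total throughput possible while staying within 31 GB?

Greedy by ratio would take email-composer + ab-test-router + image-resizer + metrics-collector + recommendation-engine: 29 GB used, total 2658.
Replace email-composer with feed-ranker: the trade gains 100 net, giving 2758 at 31 GB.
Next best is email-composer + ab-test-router + image-resizer + metrics-collector + recommendation-engine at 2658 (29 GB) — short by 100.

2758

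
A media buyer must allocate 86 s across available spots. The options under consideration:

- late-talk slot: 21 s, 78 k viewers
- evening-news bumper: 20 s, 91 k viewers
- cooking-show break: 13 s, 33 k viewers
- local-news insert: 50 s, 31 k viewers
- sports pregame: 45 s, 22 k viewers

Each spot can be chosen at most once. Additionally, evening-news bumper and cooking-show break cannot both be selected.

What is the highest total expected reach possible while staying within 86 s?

191

Best packing: late-talk slot + evening-news bumper + sports pregame — 86 s, 191 total.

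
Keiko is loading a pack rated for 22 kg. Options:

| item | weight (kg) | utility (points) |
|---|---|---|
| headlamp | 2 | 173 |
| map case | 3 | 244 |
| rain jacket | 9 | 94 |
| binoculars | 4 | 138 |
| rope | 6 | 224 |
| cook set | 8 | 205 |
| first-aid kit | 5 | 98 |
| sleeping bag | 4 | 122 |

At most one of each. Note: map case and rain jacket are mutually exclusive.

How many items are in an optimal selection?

5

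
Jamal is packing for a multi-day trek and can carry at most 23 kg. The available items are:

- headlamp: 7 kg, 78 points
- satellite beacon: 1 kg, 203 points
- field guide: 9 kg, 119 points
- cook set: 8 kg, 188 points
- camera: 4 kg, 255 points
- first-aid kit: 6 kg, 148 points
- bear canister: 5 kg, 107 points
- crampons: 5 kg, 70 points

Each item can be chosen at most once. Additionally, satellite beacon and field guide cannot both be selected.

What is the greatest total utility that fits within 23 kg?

823

Filling by ratio: satellite beacon + cook set + camera + first-aid kit for 794, with 4 kg left unused.
Replace first-aid kit with bear canister + crampons: the trade gains 29 net, giving 823 at 23 kg.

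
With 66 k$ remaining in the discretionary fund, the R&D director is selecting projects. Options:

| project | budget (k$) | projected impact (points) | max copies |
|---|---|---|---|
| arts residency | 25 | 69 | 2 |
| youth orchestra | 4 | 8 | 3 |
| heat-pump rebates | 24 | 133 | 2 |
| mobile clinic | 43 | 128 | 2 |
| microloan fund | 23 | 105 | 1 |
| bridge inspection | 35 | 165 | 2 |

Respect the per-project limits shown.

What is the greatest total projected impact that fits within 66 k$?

A density-first pass picks 3×youth orchestra + 2×heat-pump rebates — 290 at 60 k$.
Replace 2×youth orchestra and heat-pump rebates with bridge inspection: the trade gains 16 net, giving 306 at 63 k$.
Every other selection either busts 66 k$ or exceeds an availability limit or fails to beat 306.

306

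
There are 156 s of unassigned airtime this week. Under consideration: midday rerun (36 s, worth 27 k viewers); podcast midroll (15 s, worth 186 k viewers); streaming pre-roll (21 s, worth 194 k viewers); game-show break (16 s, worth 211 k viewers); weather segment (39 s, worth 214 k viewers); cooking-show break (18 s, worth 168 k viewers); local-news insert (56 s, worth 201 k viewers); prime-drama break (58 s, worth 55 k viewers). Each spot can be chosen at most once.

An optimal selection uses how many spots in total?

5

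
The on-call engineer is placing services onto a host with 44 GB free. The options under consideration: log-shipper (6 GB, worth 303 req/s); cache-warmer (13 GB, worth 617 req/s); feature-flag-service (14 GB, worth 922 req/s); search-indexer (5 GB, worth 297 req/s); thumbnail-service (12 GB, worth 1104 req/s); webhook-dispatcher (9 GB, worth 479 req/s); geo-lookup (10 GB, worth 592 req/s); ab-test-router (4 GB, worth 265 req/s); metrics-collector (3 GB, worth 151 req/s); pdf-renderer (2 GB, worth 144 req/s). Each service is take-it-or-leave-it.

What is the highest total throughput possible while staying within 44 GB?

3067

A density-first pass picks log-shipper + feature-flag-service + search-indexer + thumbnail-service + ab-test-router + pdf-renderer — 3035 at 43 GB.
Replace log-shipper and pdf-renderer with webhook-dispatcher: the trade gains 32 net, giving 3067 at 44 GB.
The closest alternative, feature-flag-service + search-indexer + thumbnail-service + geo-lookup + metrics-collector, reaches only 3066.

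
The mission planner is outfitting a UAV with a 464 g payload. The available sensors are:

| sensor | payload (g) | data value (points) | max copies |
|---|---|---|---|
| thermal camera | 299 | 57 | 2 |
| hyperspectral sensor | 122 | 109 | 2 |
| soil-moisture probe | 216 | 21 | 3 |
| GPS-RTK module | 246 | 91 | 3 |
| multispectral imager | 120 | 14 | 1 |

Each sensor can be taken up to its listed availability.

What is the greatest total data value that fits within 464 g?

239

The ratio heuristic lands on 2×hyperspectral sensor + multispectral imager (232) but leaves 100 g idle.
The 120 g tied up in multispectral imager is better spent on soil-moisture probe — total rises to 239 (460 g).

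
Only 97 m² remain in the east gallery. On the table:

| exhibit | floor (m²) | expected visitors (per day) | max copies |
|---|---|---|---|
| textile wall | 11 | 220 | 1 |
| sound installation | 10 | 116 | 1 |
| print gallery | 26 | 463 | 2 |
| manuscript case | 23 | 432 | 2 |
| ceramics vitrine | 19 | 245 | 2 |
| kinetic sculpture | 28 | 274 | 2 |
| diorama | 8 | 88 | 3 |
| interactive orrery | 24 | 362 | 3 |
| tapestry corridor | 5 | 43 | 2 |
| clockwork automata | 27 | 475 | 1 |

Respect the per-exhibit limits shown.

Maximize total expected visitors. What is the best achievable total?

The ratio heuristic lands on textile wall + sound installation + print gallery + 2×manuscript case (1663) but leaves 4 m² idle.
Dropping manuscript case frees 23 m²; slotting in clockwork automata (27 m²) lifts the total to 1706 at 97 m².

1706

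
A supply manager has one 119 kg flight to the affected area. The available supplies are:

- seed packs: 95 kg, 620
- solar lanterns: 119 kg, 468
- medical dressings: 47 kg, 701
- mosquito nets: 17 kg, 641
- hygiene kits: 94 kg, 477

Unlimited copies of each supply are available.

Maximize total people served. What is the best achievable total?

4487

The ratio ordering already packs tightly: 7×mosquito nets, 119 kg, 4487.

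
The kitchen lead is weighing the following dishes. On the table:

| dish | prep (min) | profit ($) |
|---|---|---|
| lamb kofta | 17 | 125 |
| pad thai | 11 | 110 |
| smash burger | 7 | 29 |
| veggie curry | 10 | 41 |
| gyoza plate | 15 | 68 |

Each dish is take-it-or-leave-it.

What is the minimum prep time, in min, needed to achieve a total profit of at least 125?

Need the lightest bundle worth ≥ 125.
lamb kofta: 125 profit at 17 min.
No combination under 17 min hits 125.

17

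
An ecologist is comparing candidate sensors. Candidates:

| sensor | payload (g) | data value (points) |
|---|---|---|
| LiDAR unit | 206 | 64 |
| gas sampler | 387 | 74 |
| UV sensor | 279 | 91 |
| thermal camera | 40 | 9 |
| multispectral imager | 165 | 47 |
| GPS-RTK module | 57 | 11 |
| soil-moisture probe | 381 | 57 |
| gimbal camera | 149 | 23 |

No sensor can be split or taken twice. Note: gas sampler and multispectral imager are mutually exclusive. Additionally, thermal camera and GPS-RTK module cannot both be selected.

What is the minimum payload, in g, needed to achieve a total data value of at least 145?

Need the lightest bundle worth ≥ 145.
UV sensor + thermal camera + multispectral imager: 147 data value at 484 g.
No combination under 484 g hits 145.

484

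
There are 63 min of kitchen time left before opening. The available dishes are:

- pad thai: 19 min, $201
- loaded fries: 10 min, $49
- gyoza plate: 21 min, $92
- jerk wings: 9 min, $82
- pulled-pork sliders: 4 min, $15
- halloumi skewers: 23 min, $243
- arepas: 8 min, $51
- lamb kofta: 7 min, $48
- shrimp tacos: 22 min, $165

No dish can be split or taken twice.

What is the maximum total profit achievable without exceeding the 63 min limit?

Ranking by ratio (profit/min): pad thai 10.58, halloumi skewers 10.57, jerk wings 9.11, shrimp tacos 7.50.
Taking the top-ratio dishes first gives pad thai + jerk wings + pulled-pork sliders + halloumi skewers + lamb kofta for 589 (62 min).
Replace lamb kofta with arepas: the trade gains 3 net, giving 592 at 63 min.
Next best is pad thai + jerk wings + pulled-pork sliders + halloumi skewers + lamb kofta at 589 (62 min) — short by 3.

592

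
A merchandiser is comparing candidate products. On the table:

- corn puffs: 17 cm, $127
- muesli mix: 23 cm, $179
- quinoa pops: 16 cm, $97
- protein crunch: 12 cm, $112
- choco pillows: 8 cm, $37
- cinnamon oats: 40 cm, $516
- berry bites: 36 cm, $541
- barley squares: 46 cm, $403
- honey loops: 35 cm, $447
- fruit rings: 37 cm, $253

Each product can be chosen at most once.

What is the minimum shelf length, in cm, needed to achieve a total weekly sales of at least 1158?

88

Need the lightest bundle worth ≥ 1158.
Taking protein crunch + cinnamon oats + berry bites gives 1169 (≥ 1158) for 88 cm.
Below 88 cm the best achievable stays under 1158.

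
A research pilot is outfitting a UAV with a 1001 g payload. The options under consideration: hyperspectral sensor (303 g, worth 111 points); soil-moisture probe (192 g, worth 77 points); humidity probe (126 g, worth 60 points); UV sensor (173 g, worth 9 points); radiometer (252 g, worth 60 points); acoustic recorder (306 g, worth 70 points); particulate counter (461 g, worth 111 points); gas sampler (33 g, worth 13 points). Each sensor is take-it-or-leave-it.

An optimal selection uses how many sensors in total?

Best achievable data value is 331.
One optimal bundle: hyperspectral sensor + soil-moisture probe + humidity probe + acoustic recorder + gas sampler (960 g).
Any selection reaching 331 contains exactly 5 sensors.

5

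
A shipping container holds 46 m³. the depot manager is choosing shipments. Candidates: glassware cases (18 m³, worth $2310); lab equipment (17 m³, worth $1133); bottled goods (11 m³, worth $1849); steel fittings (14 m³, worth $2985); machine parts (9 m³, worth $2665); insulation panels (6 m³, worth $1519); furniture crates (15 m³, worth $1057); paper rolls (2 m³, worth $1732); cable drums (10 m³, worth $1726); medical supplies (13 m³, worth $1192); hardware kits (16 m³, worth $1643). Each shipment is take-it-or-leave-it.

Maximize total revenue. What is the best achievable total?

Ranking by ratio (revenue/m³): paper rolls 866.00, machine parts 296.11, insulation panels 253.17.
A density-first pass picks steel fittings + machine parts + insulation panels + paper rolls + cable drums — 10627 at 41 m³.
Dropping insulation panels frees 6 m³; slotting in bottled goods (11 m³) lifts the total to 10957 at 46 m³.

10957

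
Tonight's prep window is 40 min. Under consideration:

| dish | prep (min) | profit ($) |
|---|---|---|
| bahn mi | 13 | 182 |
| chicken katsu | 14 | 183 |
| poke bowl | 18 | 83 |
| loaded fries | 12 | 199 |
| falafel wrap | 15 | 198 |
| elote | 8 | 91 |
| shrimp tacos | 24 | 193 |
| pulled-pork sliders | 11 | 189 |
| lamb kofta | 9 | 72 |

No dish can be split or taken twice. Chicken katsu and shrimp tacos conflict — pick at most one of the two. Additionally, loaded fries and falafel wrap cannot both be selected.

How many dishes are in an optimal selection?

3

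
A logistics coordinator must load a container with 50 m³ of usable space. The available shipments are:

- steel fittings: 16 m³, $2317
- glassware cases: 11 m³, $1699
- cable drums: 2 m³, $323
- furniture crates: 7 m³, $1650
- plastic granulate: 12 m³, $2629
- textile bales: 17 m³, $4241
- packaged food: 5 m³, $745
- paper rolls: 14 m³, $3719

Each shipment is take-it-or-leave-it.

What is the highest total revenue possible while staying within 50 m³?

12239

The ratio ordering already packs tightly: furniture crates + plastic granulate + textile bales + paper rolls, 50 m³, 12239.
No other feasible combination exceeds 12239.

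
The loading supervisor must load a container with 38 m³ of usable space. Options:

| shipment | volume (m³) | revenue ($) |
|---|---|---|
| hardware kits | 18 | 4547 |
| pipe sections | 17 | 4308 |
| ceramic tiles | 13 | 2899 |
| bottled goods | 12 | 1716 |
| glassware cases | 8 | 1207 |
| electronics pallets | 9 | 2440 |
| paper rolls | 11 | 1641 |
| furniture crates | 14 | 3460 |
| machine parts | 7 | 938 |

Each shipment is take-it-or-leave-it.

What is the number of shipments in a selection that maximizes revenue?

2

The maximum revenue within 38 m³ is 8855.
For example hardware kits + pipe sections achieves it, using 35 m³.
Any selection reaching 8855 contains exactly 2 shipments.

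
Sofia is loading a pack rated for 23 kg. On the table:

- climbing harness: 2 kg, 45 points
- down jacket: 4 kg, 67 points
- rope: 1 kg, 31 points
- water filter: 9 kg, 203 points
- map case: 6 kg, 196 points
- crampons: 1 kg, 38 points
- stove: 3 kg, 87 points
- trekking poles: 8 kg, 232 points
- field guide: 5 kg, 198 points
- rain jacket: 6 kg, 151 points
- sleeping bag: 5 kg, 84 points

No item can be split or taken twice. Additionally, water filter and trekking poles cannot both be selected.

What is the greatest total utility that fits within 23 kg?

751

A density-first pass picks rope + map case + crampons + stove + field guide + rain jacket — 701 at 22 kg.
Dropping rope and rain jacket frees 7 kg; slotting in trekking poles (8 kg) lifts the total to 751 at 23 kg.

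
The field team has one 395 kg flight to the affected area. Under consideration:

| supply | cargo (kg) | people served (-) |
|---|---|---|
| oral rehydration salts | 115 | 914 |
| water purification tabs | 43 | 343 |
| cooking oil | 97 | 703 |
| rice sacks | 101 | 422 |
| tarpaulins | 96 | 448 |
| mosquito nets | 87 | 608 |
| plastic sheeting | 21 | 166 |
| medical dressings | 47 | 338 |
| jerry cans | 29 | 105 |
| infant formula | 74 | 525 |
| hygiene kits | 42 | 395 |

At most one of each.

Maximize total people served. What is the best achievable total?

By people served per kg: hygiene kits 9.40, water purification tabs 7.98, oral rehydration salts 7.95 lead.
Taking the top-ratio supplies first gives oral rehydration salts + water purification tabs + cooking oil + plastic sheeting + medical dressings + jerry cans + hygiene kits for 2964 (394 kg).
Dropping medical dressings and jerry cans frees 76 kg; slotting in infant formula (74 kg) lifts the total to 3046 at 392 kg.
Runner-up oral rehydration salts + water purification tabs + cooking oil + plastic sheeting + medical dressings + jerry cans + hygiene kits tops out at 2964.

3046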